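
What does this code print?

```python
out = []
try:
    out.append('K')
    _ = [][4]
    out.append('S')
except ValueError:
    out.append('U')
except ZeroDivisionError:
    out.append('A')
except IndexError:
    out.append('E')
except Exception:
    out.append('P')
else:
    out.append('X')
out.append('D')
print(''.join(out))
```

Execution trace: 'K' (try body) → 'E' (except IndexError) → 'D' (after the try/except). Output: KED

Answer: KED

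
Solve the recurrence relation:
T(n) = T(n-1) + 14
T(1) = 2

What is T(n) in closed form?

Unrolling: T(n) = T(1) + 14·(n-1) = 2 + 14(n-1) = 14n - 12.

Answer: T(n) = 14n - 12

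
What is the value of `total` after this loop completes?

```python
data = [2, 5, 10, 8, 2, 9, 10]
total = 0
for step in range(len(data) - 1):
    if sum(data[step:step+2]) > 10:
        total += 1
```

Count windows with sum > 10
`total` takes the values: 0 → 1 → 2 → 3 → 4

Answer: 4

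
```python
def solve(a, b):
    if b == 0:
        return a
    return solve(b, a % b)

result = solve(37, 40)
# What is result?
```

solve(37, 40) -> solve(40, 37) -> solve(37, 3) -> solve(3, 1) -> solve(1, 0) -> 1

Answer: 1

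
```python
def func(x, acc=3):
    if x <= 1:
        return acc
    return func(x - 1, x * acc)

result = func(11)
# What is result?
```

Accumulator trace (n, acc): (11, 3) -> (10, 33) -> (9, 330) -> (8, 2970) -> (7, 23760) -> (6, 166320) -> (5, 997920) -> (4, 4989600) -> (3, 19958400) -> (2, 59875200) -> (1, 119750400) -> return 119750400

Answer: 119750400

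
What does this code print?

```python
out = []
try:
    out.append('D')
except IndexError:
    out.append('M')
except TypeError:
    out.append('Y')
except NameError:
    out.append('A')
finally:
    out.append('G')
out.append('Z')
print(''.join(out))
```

Execution trace: 'D' (try body, no exception) → 'G' (finally) → 'Z' (after the try/except). Output: DGZ

Answer: DGZ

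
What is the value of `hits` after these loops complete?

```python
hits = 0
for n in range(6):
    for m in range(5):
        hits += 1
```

6 * 5 = 30
`hits` takes the values: 0 → 1 → 2 → 3 → 4 → 5 → 6 → 7 → 8 → 9 → 10 → 11 → 12 → 13 → 14 → 15 → 16 → 17 → 18 → 19 → 20 → 21 → 22 → 23 → 24 → 25 → 26 → 27 → 28 → 29 → 30

Answer: 30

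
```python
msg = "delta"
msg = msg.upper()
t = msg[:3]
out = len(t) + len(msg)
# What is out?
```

Trace:
`msg = "delta"` → msg = 'delta'
`msg = msg.upper()` → msg = 'DELTA'
`t = msg[:3]` → t = 'DEL'
`out = len(t) + len(msg)` → out = 8
So out = 8

Answer: 8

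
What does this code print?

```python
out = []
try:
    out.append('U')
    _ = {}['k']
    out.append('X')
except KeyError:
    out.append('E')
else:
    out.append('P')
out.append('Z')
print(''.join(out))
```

Execution trace: 'U' (try body) → 'E' (except KeyError) → 'Z' (after the try/except). Output: UEZ

Answer: UEZ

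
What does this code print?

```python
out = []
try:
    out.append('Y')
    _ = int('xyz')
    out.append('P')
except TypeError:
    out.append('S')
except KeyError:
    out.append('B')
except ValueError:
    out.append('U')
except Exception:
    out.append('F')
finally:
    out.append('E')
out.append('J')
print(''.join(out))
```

Execution trace: 'Y' (try body) → 'U' (except ValueError) → 'E' (finally) → 'J' (after the try/except). Output: YUEJ

Answer: YUEJ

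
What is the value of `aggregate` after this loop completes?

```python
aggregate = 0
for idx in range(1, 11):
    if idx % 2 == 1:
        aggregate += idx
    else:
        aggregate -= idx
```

Add odd, subtract even
`aggregate` takes the values: 0 → 1 → -1 → 2 → -2 → 3 → -3 → 4 → -4 → 5 → -5

Answer: -5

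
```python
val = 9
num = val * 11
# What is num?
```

Trace:
`val = 9` → val = 9
`num = val * 11` → num = 99
So num = 99

Answer: 99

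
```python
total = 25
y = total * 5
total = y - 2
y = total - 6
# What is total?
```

Trace:
`total = 25` → total = 25
`y = total * 5` → y = 125
`total = y - 2` → total = 123
`y = total - 6` → y = 117
So total = 123

Answer: 123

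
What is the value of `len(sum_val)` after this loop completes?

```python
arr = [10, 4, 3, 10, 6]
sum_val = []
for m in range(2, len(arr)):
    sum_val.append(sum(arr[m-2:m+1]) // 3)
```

Number of 3-element averages
`sum_val` takes the values: [] → [5] → [5, 5] → [5, 5, 6]
So `len(sum_val)` = 3

Answer: 3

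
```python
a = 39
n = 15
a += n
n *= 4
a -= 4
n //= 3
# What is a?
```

Trace:
`a = 39` → a = 39
`n = 15` → n = 15
`a += n` → a = 54
`n *= 4` → n = 60
`a -= 4` → a = 50
`n //= 3` → n = 20
So a = 50

Answer: 50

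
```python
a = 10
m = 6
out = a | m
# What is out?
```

Trace:
`a = 10` → a = 10
`m = 6` → m = 6
`out = a | m` → out = 14
So out = 14

Answer: 14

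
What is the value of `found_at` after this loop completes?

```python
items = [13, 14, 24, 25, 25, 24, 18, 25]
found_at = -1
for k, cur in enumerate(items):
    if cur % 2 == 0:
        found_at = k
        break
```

First even number index in [13, 14, 24, 25, 25, 24, 18, 25]
`found_at` takes the values: -1 → 1

Answer: 1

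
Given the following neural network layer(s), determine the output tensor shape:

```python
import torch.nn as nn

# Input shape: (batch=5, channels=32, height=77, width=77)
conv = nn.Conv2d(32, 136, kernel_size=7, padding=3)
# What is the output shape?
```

Input: (5, 32, 77, 77) -> Output: (5, 136, 77, 77)

Answer: (5, 136, 77, 77)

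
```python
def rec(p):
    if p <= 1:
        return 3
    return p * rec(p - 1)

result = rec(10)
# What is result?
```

rec(10) = 10 * 9 * 8 * 7 * 6 * 5 * 4 * 3 * 2 * 3 = 10886400

Answer: 10886400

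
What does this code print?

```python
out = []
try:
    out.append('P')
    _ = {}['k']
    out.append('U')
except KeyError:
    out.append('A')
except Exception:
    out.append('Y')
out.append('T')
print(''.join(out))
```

Execution trace: 'P' (try body) → 'A' (except KeyError) → 'T' (after the try/except). Output: PAT

Answer: PAT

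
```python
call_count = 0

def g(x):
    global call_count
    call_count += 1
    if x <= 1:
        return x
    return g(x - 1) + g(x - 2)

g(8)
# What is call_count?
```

Calls(x) = 1 + Calls(x-1) + Calls(x-2); Calls(0)=Calls(1)=1. For x=8 this gives 67.

Answer: 67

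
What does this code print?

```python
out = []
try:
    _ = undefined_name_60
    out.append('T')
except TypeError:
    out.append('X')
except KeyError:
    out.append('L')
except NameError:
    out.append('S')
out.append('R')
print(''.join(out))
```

Execution trace: 'S' (except NameError) → 'R' (after the try/except). Output: SR

Answer: SR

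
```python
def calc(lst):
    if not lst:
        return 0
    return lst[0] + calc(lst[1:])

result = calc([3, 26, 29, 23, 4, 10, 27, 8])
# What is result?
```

3 + 26 + 29 + 23 + 4 + 10 + 27 + 8 + 0 = 130

Answer: 130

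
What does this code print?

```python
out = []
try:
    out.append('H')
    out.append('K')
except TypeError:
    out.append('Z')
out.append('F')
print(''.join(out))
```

Execution trace: 'H' (try body) → 'K' (try body, no exception) → 'F' (after the try/except). Output: HKF

Answer: HKF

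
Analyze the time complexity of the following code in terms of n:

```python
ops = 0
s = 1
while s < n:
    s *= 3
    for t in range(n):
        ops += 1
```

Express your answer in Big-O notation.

Each loop level contributes: log n × n. Multiplying the contributions gives O(n log n).

Answer: O(n log n)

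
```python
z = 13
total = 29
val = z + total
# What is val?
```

Trace:
`z = 13` → z = 13
`total = 29` → total = 29
`val = z + total` → val = 42
So val = 42

Answer: 42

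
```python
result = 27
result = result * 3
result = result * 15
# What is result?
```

Trace:
`result = 27` → result = 27
`result = result * 3` → result = 81
`result = result * 15` → result = 1215
So result = 1215

Answer: 1215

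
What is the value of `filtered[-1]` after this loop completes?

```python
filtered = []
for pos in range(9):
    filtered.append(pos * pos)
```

Last element of squares 0 to 8
`filtered` takes the values: [] → [0] → [0, 1] → [0, 1, 4] → [0, 1, 4, 9] → [0, 1, 4, 9, 16] → [0, 1, 4, 9, 16, 25] → [0, 1, 4, 9, 16, 25, 36] → [0, 1, 4, 9, 16, 25, 36, 49] → [0, 1, 4, 9, 16, 25, 36, 49, 64]
So `filtered[-1]` = 64

Answer: 64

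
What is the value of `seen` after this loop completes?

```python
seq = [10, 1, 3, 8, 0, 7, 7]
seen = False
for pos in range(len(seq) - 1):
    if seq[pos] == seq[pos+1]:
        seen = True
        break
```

Check consecutive duplicates in [10, 1, 3, 8, 0, 7, 7]
`seen` takes the values: False → True

Answer: True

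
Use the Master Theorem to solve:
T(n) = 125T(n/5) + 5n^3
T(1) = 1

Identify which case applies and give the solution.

a=125, b=5, f(n)=5n^3. log_5(125) = 3. Since c=3 = 3, Case 2 applies: T(n) = Θ(n^log_b(a) · log n) = O(n^3 log n).

Answer: O(n^3 log n) - Case 2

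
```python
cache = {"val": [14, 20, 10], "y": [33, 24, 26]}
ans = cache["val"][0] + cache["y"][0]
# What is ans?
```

Trace:
`cache = {"val": [14, 20, 10], "y": [33, 24, 26]}` → cache = {'val': [14, 20, 10], 'y': [33, 24, 26]}
`ans = cache["val"][0] + cache["y"][0]` → ans = 47
So ans = 47

Answer: 47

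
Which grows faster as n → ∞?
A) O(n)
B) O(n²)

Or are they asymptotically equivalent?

O(n) vs O(n²): Higher order terms dominate.

Answer: B) O(n²) grows faster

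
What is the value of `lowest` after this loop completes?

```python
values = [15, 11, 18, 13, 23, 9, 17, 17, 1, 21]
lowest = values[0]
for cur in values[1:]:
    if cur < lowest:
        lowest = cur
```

Minimum of [15, 11, 18, 13, 23, 9, 17, 17, 1, 21]
`lowest` takes the values: 15 → 11 → 9 → 1

Answer: 1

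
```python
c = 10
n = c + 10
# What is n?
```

Trace:
`c = 10` → c = 10
`n = c + 10` → n = 20
So n = 20

Answer: 20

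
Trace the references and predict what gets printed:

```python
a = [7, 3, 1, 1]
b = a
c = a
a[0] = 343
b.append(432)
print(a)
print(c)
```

Key concept: multiple aliases.
Step by step:
`a = [7, 3, 1, 1]` → a = [7, 3, 1, 1]
`b = a` → b = [7, 3, 1, 1] (same object as a)
`c = a` → c = [7, 3, 1, 1] (same object as a, b)
`a[0] = 343` → a = [343, 3, 1, 1] (same object as b, c); b = [343, 3, 1, 1] (same object as a, c); c = [343, 3, 1, 1] (same object as a, b)
`b.append(432)` → a = [343, 3, 1, 1, 432] (same object as b, c); b = [343, 3, 1, 1, 432] (same object as a, c); c = [343, 3, 1, 1, 432] (same object as a, b)
`print(a)` → prints [343, 3, 1, 1, 432]
`print(c)` → prints [343, 3, 1, 1, 432]

Answer:
[343, 3, 1, 1, 432]
[343, 3, 1, 1, 432]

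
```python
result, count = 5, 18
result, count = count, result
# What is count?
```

Trace:
`result, count = 5, 18` → result = 5; count = 18
`result, count = count, result` → result = 18; count = 5
So count = 5

Answer: 5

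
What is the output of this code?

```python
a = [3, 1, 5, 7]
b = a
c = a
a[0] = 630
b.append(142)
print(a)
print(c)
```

Key concept: multiple aliases.
Step by step:
`a = [3, 1, 5, 7]` → a = [3, 1, 5, 7]
`b = a` → b = [3, 1, 5, 7] (same object as a)
`c = a` → c = [3, 1, 5, 7] (same object as a, b)
`a[0] = 630` → a = [630, 1, 5, 7] (same object as b, c); b = [630, 1, 5, 7] (same object as a, c); c = [630, 1, 5, 7] (same object as a, b)
`b.append(142)` → a = [630, 1, 5, 7, 142] (same object as b, c); b = [630, 1, 5, 7, 142] (same object as a, c); c = [630, 1, 5, 7, 142] (same object as a, b)
`print(a)` → prints [630, 1, 5, 7, 142]
`print(c)` → prints [630, 1, 5, 7, 142]

Answer:
[630, 1, 5, 7, 142]
[630, 1, 5, 7, 142]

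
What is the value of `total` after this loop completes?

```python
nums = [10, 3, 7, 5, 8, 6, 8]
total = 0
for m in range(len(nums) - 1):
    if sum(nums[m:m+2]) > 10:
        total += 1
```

Count windows with sum > 10
`total` takes the values: 0 → 1 → 2 → 3 → 4 → 5

Answer: 5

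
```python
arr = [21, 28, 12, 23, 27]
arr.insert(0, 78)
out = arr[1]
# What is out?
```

Trace:
`arr = [21, 28, 12, 23, 27]` → arr = [21, 28, 12, 23, 27]
`arr.insert(0, 78)` → arr = [78, 21, 28, 12, 23, 27]
`out = arr[1]` → out = 21
So out = 21

Answer: 21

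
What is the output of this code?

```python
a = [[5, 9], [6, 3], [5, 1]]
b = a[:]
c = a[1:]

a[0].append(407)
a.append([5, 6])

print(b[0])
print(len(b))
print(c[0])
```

Key concept: slice with nested mutation.
Step by step:
`a = [[5, 9], [6, 3], [5, 1]]` → a = [[5, 9], [6, 3], [5, 1]]
`b = a[:]` → b = [[5, 9], [6, 3], [5, 1]]
`c = a[1:]` → c = [[6, 3], [5, 1]]
`a[0].append(407)` → a = [[5, 9, 407], [6, 3], [5, 1]]; b = [[5, 9, 407], [6, 3], [5, 1]]
`a.append([5, 6])` → a = [[5, 9, 407], [6, 3], [5, 1], [5, 6]]
`print(b[0])` → prints [5, 9, 407]
`print(len(b))` → prints 3
`print(c[0])` → prints [6, 3]

Answer:
[5, 9, 407]
3
[6, 3]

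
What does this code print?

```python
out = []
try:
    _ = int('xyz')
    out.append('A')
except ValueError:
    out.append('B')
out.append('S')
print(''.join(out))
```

Execution trace: 'B' (except ValueError) → 'S' (after the try/except). Output: BS

Answer: BS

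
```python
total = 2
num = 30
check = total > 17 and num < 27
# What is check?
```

Trace:
`total = 2` → total = 2
`num = 30` → num = 30
`check = total > 17 and num < 27` → check = False
So check = False

Answer: False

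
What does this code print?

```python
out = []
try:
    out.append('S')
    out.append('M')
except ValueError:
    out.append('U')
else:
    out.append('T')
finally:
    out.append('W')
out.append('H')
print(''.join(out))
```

Execution trace: 'S' (try body) → 'M' (try body, no exception) → 'T' (else) → 'W' (finally) → 'H' (after the try/except). Output: SMTWH

Answer: SMTWH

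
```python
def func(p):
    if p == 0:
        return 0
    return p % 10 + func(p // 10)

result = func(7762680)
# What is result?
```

Sum of digits of 7762680: 0 + 8 + 6 + 2 + 6 + 7 + 7 = 36

Answer: 36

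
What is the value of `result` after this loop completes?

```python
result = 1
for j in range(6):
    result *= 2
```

2^6 = 64
`result` takes the values: 1 → 2 → 4 → 8 → 16 → 32 → 64

Answer: 64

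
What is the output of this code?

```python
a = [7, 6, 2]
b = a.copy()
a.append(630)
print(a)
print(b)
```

Key concept: list.copy() creates independent copy.
Step by step:
`a = [7, 6, 2]` → a = [7, 6, 2]
`b = a.copy()` → b = [7, 6, 2]
`a.append(630)` → a = [7, 6, 2, 630]
`print(a)` → prints [7, 6, 2, 630]
`print(b)` → prints [7, 6, 2]

Answer:
[7, 6, 2, 630]
[7, 6, 2]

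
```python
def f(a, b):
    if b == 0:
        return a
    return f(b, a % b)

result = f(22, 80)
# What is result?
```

f(22, 80) -> f(80, 22) -> f(22, 14) -> f(14, 8) -> f(8, 6) -> f(6, 2) -> f(2, 0) -> 2

Answer: 2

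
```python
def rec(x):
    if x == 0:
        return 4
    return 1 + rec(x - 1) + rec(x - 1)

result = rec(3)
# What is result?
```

rec(x) = 1 + 2·rec(x-1), rec(0)=4. Closed form: (4+1)·2^3 - 1 = 39.

Answer: 39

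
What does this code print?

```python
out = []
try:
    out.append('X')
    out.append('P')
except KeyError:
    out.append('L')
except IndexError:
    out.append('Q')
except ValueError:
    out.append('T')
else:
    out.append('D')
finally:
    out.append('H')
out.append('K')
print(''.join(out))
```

Execution trace: 'X' (try body) → 'P' (try body, no exception) → 'D' (else) → 'H' (finally) → 'K' (after the try/except). Output: XPDHK

Answer: XPDHK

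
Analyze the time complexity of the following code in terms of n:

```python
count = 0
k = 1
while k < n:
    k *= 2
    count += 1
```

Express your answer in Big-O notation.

Each loop level contributes: log n. Multiplying the contributions gives O(log n).

Answer: O(log n)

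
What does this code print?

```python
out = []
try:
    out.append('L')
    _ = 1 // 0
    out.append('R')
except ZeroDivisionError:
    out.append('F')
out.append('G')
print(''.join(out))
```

Execution trace: 'L' (try body) → 'F' (except ZeroDivisionError) → 'G' (after the try/except). Output: LFG

Answer: LFG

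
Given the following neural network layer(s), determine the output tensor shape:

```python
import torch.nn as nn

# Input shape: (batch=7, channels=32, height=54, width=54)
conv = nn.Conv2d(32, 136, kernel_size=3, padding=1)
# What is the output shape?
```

Input: (7, 32, 54, 54) -> Output: (7, 136, 54, 54)

Answer: (7, 136, 54, 54)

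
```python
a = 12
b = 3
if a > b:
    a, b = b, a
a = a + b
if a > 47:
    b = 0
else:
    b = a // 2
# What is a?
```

Trace:
`a = 12` → a = 12
`b = 3` → b = 3
`if a > b: ...` → a > b is True → a = 3; b = 12
`a = a + b` → a = 15
`if a > 47: ...` → a > 47 is False, take else branch → b = 7
So a = 15

Answer: 15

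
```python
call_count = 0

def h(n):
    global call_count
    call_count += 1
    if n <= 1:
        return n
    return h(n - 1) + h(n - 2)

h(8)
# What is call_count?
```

Calls(n) = 1 + Calls(n-1) + Calls(n-2); Calls(0)=Calls(1)=1. For n=8 this gives 67.

Answer: 67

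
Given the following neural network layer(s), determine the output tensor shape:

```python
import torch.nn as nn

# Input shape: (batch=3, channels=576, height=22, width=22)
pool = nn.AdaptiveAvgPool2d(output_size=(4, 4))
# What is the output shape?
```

Input: (3, 576, 22, 22) -> Output: (3, 576, 4, 4)

Answer: (3, 576, 4, 4)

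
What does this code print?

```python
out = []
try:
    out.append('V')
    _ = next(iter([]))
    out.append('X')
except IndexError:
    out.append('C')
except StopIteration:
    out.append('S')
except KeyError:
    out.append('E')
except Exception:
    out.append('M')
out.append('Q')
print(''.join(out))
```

Execution trace: 'V' (try body) → 'S' (except StopIteration) → 'Q' (after the try/except). Output: VSQ

Answer: VSQ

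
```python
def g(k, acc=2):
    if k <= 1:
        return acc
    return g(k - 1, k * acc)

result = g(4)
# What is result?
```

Accumulator trace (n, acc): (4, 2) -> (3, 8) -> (2, 24) -> (1, 48) -> return 48

Answer: 48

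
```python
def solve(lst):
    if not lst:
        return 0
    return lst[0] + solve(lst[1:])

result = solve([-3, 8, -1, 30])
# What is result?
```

(-3) + 8 + (-1) + 30 + 0 = 34

Answer: 34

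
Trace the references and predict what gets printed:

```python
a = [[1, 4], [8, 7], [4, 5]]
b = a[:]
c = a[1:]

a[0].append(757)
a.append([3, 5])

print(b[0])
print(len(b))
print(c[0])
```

Key concept: slice with nested mutation.
Step by step:
`a = [[1, 4], [8, 7], [4, 5]]` → a = [[1, 4], [8, 7], [4, 5]]
`b = a[:]` → b = [[1, 4], [8, 7], [4, 5]]
`c = a[1:]` → c = [[8, 7], [4, 5]]
`a[0].append(757)` → a = [[1, 4, 757], [8, 7], [4, 5]]; b = [[1, 4, 757], [8, 7], [4, 5]]
`a.append([3, 5])` → a = [[1, 4, 757], [8, 7], [4, 5], [3, 5]]
`print(b[0])` → prints [1, 4, 757]
`print(len(b))` → prints 3
`print(c[0])` → prints [8, 7]

Answer:
[1, 4, 757]
3
[8, 7]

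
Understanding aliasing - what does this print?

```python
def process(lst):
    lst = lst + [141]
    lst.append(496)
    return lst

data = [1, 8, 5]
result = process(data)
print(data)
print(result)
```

Key concept: rebinding parameter vs mutation.
Step by step:
`data = [1, 8, 5]` → data = [1, 8, 5]
`result = process(data)` → result = [1, 8, 5, 141, 496]
`print(data)` → prints [1, 8, 5]
`print(result)` → prints [1, 8, 5, 141, 496]

Answer:
[1, 8, 5]
[1, 8, 5, 141, 496]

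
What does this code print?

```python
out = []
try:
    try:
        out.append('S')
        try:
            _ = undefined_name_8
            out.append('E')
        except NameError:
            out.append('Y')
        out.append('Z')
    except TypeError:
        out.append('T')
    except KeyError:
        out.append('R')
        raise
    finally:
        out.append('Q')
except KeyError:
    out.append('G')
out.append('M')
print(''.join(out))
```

Execution trace: 'S' (try body) → 'Y' (inner except NameError) → 'Z' (try body, no exception) → 'Q' (finally) → 'M' (after the try/except). Output: SYZQM

Answer: SYZQM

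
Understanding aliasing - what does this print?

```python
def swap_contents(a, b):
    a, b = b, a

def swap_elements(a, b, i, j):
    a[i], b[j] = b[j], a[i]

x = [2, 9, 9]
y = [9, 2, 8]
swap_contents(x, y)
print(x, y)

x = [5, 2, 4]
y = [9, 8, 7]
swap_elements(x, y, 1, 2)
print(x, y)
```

Key concept: parameter rebinding vs mutation.
Step by step:
`x = [2, 9, 9]` → x = [2, 9, 9]
`y = [9, 2, 8]` → y = [9, 2, 8]
`swap_contents(x, y)` → no visible change to tracked variables
`print(x, y)` → prints [2, 9, 9] [9, 2, 8]
`x = [5, 2, 4]` → x = [5, 2, 4]
`y = [9, 8, 7]` → y = [9, 8, 7]
`swap_elements(x, y, 1, 2)` → x = [5, 7, 4]; y = [9, 8, 2]
`print(x, y)` → prints [5, 7, 4] [9, 8, 2]

Answer:
[2, 9, 9] [9, 2, 8]
[5, 7, 4] [9, 8, 2]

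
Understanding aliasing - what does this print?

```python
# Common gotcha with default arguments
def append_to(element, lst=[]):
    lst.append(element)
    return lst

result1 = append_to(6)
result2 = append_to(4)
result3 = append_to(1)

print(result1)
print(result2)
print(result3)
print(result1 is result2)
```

Key concept: mutable default argument gotcha.
Step by step:
`result1 = append_to(6)` → result1 = [6]
`result2 = append_to(4)` → result1 = [6, 4] (same object as result2); result2 = [6, 4] (same object as result1)
`result3 = append_to(1)` → result1 = [6, 4, 1] (same object as result2, result3); result2 = [6, 4, 1] (same object as result1, result3); result3 = [6, 4, 1] (same object as result1, result2)
`print(result1)` → prints [6, 4, 1]
`print(result2)` → prints [6, 4, 1]
`print(result3)` → prints [6, 4, 1]
`print(result1 is result2)` → prints True

Answer:
[6, 4, 1]
[6, 4, 1]
[6, 4, 1]
True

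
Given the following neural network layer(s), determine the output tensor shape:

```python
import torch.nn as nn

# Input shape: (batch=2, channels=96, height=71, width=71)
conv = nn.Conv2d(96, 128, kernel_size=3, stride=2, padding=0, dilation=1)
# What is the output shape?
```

Input: (2, 96, 71, 71) -> Output: (2, 128, 35, 35)

Answer: (2, 128, 35, 35)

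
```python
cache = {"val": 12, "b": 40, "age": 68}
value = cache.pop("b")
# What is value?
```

Trace:
`cache = {"val": 12, "b": 40, "age": 68}` → cache = {'val': 12, 'b': 40, 'age': 68}
`value = cache.pop("b")` → cache = {'val': 12, 'age': 68}; value = 40
So value = 40

Answer: 40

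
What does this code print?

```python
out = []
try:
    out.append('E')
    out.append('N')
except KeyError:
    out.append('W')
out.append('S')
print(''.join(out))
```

Execution trace: 'E' (try body) → 'N' (try body, no exception) → 'S' (after the try/except). Output: ENS

Answer: ENS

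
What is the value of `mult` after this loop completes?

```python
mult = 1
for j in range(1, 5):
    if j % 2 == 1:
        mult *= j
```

Product of odd numbers 1 to 4
`mult` takes the values: 1 → 3

Answer: 3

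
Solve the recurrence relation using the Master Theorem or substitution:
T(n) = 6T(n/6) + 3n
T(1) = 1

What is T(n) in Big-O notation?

By Master Theorem: a=6, b=6, f(n)=3n. Since log_6(6) = 1 and f(n) = Θ(n^1), Case 2 applies. T(n) = O(n log n).

Answer: O(n log n)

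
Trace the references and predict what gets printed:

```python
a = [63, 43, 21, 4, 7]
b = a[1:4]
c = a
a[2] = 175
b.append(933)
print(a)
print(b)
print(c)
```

Key concept: slice vs alias.
Step by step:
`a = [63, 43, 21, 4, 7]` → a = [63, 43, 21, 4, 7]
`b = a[1:4]` → b = [43, 21, 4]
`c = a` → c = [63, 43, 21, 4, 7] (same object as a)
`a[2] = 175` → a = [63, 43, 175, 4, 7] (same object as c); c = [63, 43, 175, 4, 7] (same object as a)
`b.append(933)` → b = [43, 21, 4, 933]
`print(a)` → prints [63, 43, 175, 4, 7]
`print(b)` → prints [43, 21, 4, 933]
`print(c)` → prints [63, 43, 175, 4, 7]

Answer:
[63, 43, 175, 4, 7]
[43, 21, 4, 933]
[63, 43, 175, 4, 7]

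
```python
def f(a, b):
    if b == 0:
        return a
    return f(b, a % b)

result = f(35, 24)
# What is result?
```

f(35, 24) -> f(24, 11) -> f(11, 2) -> f(2, 1) -> f(1, 0) -> 1

Answer: 1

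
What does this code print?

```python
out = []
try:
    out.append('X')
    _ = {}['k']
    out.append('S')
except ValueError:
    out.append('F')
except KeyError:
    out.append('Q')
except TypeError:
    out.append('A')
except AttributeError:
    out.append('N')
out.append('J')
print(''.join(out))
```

Execution trace: 'X' (try body) → 'Q' (except KeyError) → 'J' (after the try/except). Output: XQJ

Answer: XQJ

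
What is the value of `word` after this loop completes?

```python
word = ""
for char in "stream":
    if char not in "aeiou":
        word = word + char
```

Remove vowels from 'stream'
`word` takes the values: "" → "s" → "st" → "str" → "strm"

Answer: "strm"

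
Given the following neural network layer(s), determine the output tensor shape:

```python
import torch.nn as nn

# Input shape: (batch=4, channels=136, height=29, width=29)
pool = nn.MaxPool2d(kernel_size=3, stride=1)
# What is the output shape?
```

Input: (4, 136, 29, 29) -> Output: (4, 136, 27, 27)

Answer: (4, 136, 27, 27)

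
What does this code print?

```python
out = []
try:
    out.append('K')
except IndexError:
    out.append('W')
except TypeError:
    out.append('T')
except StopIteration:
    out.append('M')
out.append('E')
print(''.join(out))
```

Execution trace: 'K' (try body, no exception) → 'E' (after the try/except). Output: KE

Answer: KE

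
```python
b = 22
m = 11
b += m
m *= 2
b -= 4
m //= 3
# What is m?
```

Trace:
`b = 22` → b = 22
`m = 11` → m = 11
`b += m` → b = 33
`m *= 2` → m = 22
`b -= 4` → b = 29
`m //= 3` → m = 7
So m = 7

Answer: 7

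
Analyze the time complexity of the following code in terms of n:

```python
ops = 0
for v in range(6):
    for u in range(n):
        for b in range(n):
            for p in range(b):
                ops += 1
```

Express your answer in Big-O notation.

Each loop level contributes: 1 × n × n × n. Multiplying the contributions gives O(n^3).

Answer: O(n^3)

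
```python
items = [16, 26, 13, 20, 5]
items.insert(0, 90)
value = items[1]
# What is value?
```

Trace:
`items = [16, 26, 13, 20, 5]` → items = [16, 26, 13, 20, 5]
`items.insert(0, 90)` → items = [90, 16, 26, 13, 20, 5]
`value = items[1]` → value = 16
So value = 16

Answer: 16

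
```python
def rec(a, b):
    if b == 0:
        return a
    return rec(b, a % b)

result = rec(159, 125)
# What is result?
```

rec(159, 125) -> rec(125, 34) -> rec(34, 23) -> rec(23, 11) -> rec(11, 1) -> rec(1, 0) -> 1

Answer: 1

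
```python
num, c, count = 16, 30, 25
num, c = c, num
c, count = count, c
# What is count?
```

Trace:
`num, c, count = 16, 30, 25` → num = 16; c = 30; count = 25
`num, c = c, num` → num = 30; c = 16
`c, count = count, c` → c = 25; count = 16
So count = 16

Answer: 16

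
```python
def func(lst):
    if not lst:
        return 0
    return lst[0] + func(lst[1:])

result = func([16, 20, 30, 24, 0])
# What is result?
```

16 + 20 + 30 + 24 + 0 + 0 = 90

Answer: 90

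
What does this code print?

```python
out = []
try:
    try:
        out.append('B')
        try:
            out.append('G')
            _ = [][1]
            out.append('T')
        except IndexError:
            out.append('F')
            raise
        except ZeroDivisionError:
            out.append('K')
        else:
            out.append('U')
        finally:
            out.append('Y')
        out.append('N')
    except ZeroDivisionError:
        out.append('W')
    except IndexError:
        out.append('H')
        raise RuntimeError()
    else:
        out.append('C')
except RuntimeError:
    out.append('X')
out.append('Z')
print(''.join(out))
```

Execution trace: 'B' (try body) → 'G' (inner try body) → 'F' (inner except IndexError) → 'Y' (inner finally) → 'H' (except IndexError) → 'X' (outer except RuntimeError) → 'Z' (after the try/except). Output: BGFYHXZ

Answer: BGFYHXZ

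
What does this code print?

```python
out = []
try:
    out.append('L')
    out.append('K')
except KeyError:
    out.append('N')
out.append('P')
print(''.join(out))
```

Execution trace: 'L' (try body) → 'K' (try body, no exception) → 'P' (after the try/except). Output: LKP

Answer: LKP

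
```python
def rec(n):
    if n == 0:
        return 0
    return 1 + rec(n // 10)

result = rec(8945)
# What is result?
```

Count of digits of 8945: 4

Answer: 4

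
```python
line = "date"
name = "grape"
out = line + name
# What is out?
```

Trace:
`line = "date"` → line = 'date'
`name = "grape"` → name = 'grape'
`out = line + name` → out = 'dategrape'
So out = 'dategrape'

Answer: 'dategrape'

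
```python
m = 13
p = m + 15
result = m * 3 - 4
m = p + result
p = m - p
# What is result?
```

Trace:
`m = 13` → m = 13
`p = m + 15` → p = 28
`result = m * 3 - 4` → result = 35
`m = p + result` → m = 63
`p = m - p` → p = 35
So result = 35

Answer: 35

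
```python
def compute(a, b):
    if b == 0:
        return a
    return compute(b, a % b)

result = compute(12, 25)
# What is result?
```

compute(12, 25) -> compute(25, 12) -> compute(12, 1) -> compute(1, 0) -> 1

Answer: 1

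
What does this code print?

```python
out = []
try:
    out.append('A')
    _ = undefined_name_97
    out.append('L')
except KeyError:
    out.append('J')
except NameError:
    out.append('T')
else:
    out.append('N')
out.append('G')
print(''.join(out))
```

Execution trace: 'A' (try body) → 'T' (except NameError) → 'G' (after the try/except). Output: ATG

Answer: ATG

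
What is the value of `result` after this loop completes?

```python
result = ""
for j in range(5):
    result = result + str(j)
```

Concatenate digits 0 to 4
`result` takes the values: "" → "0" → "01" → "012" → "0123" → "01234"

Answer: "01234"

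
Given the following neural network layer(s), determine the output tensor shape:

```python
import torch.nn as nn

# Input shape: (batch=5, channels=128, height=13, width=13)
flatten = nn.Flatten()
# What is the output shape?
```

Input: (5, 128, 13, 13) -> Output: (5, 21632)

Answer: (5, 21632)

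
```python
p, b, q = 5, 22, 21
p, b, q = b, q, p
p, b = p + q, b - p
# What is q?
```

Trace:
`p, b, q = 5, 22, 21` → p = 5; b = 22; q = 21
`p, b, q = b, q, p` → p = 22; b = 21; q = 5
`p, b = p + q, b - p` → p = 27; b = -1
So q = 5

Answer: 5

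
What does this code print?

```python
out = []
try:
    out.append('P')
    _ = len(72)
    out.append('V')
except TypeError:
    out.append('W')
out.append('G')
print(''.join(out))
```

Execution trace: 'P' (try body) → 'W' (except TypeError) → 'G' (after the try/except). Output: PWG

Answer: PWG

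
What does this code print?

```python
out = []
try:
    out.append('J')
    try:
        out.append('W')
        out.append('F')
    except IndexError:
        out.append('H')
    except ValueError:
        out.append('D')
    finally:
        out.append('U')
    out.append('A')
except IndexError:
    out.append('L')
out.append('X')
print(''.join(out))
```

Execution trace: 'J' (try body) → 'W' (inner try body) → 'F' (inner try body, no exception) → 'U' (inner finally) → 'A' (try body, no exception) → 'X' (after the try/except). Output: JWFUAX

Answer: JWFUAX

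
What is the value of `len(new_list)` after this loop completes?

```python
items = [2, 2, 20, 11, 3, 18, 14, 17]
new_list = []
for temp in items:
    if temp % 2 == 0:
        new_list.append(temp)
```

Count even numbers in [2, 2, 20, 11, 3, 18, 14, 17]
`new_list` takes the values: [] → [2] → [2, 2] → [2, 2, 20] → [2, 2, 20, 18] → [2, 2, 20, 18, 14]
So `len(new_list)` = 5

Answer: 5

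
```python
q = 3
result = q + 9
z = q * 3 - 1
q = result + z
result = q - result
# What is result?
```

Trace:
`q = 3` → q = 3
`result = q + 9` → result = 12
`z = q * 3 - 1` → z = 8
`q = result + z` → q = 20
`result = q - result` → result = 8
So result = 8

Answer: 8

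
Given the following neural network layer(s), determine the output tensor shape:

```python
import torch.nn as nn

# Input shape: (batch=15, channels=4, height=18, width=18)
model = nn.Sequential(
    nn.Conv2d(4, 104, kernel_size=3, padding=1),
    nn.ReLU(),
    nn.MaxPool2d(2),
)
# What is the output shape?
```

Input: (15, 4, 18, 18) -> after Conv2d: (15, 104, 18, 18) -> after ReLU: (15, 104, 18, 18) -> Output: (15, 104, 9, 9)

Answer: (15, 104, 9, 9)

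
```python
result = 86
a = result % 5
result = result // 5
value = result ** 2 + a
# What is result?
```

Trace:
`result = 86` → result = 86
`a = result % 5` → a = 1
`result = result // 5` → result = 17
`value = result ** 2 + a` → value = 290
So result = 17

Answer: 17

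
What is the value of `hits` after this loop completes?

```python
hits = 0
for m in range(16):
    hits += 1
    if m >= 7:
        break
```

Loop breaks when m reaches 7, hits is 8
`hits` takes the values: 0 → 1 → 2 → 3 → 4 → 5 → 6 → 7 → 8

Answer: 8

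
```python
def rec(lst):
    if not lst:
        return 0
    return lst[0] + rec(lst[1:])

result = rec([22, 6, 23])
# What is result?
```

22 + 6 + 23 + 0 = 51

Answer: 51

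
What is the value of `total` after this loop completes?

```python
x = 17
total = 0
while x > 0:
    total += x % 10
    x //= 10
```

Sum digits of 17
`total` takes the values: 0 → 7 → 8

Answer: 8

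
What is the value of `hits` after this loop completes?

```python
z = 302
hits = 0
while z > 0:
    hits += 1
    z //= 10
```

Count digits by repeated division by 10
`hits` takes the values: 0 → 1 → 2 → 3

Answer: 3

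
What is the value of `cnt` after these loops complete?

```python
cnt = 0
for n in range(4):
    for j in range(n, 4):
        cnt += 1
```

Upper triangle: 4 + 3 + ... + 1
`cnt` takes the values: 0 → 1 → 2 → 3 → 4 → 5 → 6 → 7 → 8 → 9 → 10

Answer: 10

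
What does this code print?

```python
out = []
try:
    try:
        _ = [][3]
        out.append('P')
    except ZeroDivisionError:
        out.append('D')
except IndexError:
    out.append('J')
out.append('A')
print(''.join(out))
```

Execution trace: 'J' (outer except IndexError) → 'A' (after the try/except). Output: JA

Answer: JA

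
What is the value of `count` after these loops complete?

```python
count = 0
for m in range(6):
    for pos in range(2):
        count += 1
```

6 * 2 = 12
`count` takes the values: 0 → 1 → 2 → 3 → 4 → 5 → 6 → 7 → 8 → 9 → 10 → 11 → 12

Answer: 12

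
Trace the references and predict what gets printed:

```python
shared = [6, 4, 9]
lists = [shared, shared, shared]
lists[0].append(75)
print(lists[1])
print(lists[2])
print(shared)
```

Key concept: list of same reference.
Step by step:
`shared = [6, 4, 9]` → shared = [6, 4, 9]
`lists = [shared, shared, shared]` → lists = [[6, 4, 9], [6, 4, 9], [6, 4, 9]]
`lists[0].append(75)` → shared = [6, 4, 9, 75]; lists = [[6, 4, 9, 75], [6, 4, 9, 75], [6, 4, 9, 75]]
`print(lists[1])` → prints [6, 4, 9, 75]
`print(lists[2])` → prints [6, 4, 9, 75]
`print(shared)` → prints [6, 4, 9, 75]

Answer:
[6, 4, 9, 75]
[6, 4, 9, 75]
[6, 4, 9, 75]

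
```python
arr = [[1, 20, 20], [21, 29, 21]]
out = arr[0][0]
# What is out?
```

Trace:
`arr = [[1, 20, 20], [21, 29, 21]]` → arr = [[1, 20, 20], [21, 29, 21]]
`out = arr[0][0]` → out = 1
So out = 1

Answer: 1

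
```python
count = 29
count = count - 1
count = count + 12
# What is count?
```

Trace:
`count = 29` → count = 29
`count = count - 1` → count = 28
`count = count + 12` → count = 40
So count = 40

Answer: 40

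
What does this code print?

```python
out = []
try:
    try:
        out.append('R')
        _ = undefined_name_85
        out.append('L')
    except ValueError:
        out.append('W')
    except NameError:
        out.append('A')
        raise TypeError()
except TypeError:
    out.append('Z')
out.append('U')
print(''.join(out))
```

Execution trace: 'R' (inner try body) → 'A' (inner except NameError) → 'Z' (outer except TypeError) → 'U' (after the try/except). Output: RAZU

Answer: RAZU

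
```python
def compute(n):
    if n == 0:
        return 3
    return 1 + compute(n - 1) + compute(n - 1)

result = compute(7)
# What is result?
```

compute(n) = 1 + 2·compute(n-1), compute(0)=3. Closed form: (3+1)·2^7 - 1 = 511.

Answer: 511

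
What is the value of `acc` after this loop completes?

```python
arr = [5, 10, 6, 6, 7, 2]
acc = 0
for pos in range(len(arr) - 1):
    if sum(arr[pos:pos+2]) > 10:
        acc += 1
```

Count windows with sum > 10
`acc` takes the values: 0 → 1 → 2 → 3 → 4

Answer: 4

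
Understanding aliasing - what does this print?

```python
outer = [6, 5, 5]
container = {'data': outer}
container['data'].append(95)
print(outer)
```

Key concept: dict holds reference to list.
Step by step:
`outer = [6, 5, 5]` → outer = [6, 5, 5]
`container = {'data': outer}` → container = {'data': [6, 5, 5]}
`container['data'].append(95)` → outer = [6, 5, 5, 95]; container = {'data': [6, 5, 5, 95]}
`print(outer)` → prints [6, 5, 5, 95]

Answer: [6, 5, 5, 95]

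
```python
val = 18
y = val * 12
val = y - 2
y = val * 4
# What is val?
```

Trace:
`val = 18` → val = 18
`y = val * 12` → y = 216
`val = y - 2` → val = 214
`y = val * 4` → y = 856
So val = 214

Answer: 214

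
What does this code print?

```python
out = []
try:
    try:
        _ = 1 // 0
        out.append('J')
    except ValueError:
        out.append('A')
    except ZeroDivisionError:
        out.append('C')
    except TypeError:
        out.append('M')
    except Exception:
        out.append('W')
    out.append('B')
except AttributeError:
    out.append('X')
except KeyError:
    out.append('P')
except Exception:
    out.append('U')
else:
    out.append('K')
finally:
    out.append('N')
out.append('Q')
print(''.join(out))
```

Execution trace: 'C' (inner except ZeroDivisionError) → 'B' (try body, no exception) → 'K' (else) → 'N' (finally) → 'Q' (after the try/except). Output: CBKNQ

Answer: CBKNQ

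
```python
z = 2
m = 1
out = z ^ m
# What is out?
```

Trace:
`z = 2` → z = 2
`m = 1` → m = 1
`out = z ^ m` → out = 3
So out = 3

Answer: 3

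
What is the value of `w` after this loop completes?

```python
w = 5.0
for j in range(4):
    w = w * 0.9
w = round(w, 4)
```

Exponential decay: 5.0 * 0.9^4
`w` takes the values: 5.0 → 4.5 → 4.05 → 3.645 → 3.2805

Answer: 3.2805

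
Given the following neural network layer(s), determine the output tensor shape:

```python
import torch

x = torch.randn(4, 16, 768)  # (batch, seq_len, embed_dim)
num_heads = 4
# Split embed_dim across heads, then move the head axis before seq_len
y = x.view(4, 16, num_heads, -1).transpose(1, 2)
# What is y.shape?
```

Input: (4, 16, 768) -> head_dim = 768 // 4 = 192; after view: (4, 16, 4, 192) -> after transpose(1, 2): (4, 4, 16, 192) -> Output: (4, 4, 16, 192)

Answer: (4, 4, 16, 192)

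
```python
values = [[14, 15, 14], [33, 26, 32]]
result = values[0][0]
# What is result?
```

Trace:
`values = [[14, 15, 14], [33, 26, 32]]` → values = [[14, 15, 14], [33, 26, 32]]
`result = values[0][0]` → result = 14
So result = 14

Answer: 14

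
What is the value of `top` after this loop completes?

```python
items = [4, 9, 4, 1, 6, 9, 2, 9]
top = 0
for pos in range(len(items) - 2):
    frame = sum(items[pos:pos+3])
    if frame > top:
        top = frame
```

Max sum of 3-element window in [4, 9, 4, 1, 6, 9, 2, 9]
`top` takes the values: 0 → 17 → 20

Answer: 20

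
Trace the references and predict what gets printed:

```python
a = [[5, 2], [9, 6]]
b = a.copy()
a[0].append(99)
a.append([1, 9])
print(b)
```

Key concept: shallow copy with nested lists.
Step by step:
`a = [[5, 2], [9, 6]]` → a = [[5, 2], [9, 6]]
`b = a.copy()` → b = [[5, 2], [9, 6]]
`a[0].append(99)` → a = [[5, 2, 99], [9, 6]]; b = [[5, 2, 99], [9, 6]]
`a.append([1, 9])` → a = [[5, 2, 99], [9, 6], [1, 9]]
`print(b)` → prints [[5, 2, 99], [9, 6]]

Answer: [[5, 2, 99], [9, 6]]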